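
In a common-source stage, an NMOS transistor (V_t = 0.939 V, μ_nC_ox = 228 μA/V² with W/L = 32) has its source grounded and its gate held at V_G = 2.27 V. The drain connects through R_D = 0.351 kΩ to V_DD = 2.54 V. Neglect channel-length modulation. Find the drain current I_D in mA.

I_D = 5.15 mA

V_GS = V_G = 2.27 V, so V_ov = 2.27 − 0.939 = 1.33 V.
k_n = μ_nC_ox · (W/L) = 7.296 mA/V².
Assume saturation: I_D = ½ k_n V_ov² = 0.5 × 7.296 × 1.33² = 6.46 mA, giving V_DS = V_DD − I_D R_D = 2.54 − 6.46 × 0.351 = 0.272 V.
But 0.272 V < V_ov = 1.33 V, so the device is actually in triode.
In triode I_D = k_n[V_ov V_DS − ½ V_DS²] and I_D = (V_DD − V_DS)/R_D. Equating: 1.28 V_DS² − 4.409 V_DS + 2.54 = 0, giving V_DS = 0.732 V (the root below V_ov).
I_D = (2.54 − 0.732) / 0.351 = 5.15 mA.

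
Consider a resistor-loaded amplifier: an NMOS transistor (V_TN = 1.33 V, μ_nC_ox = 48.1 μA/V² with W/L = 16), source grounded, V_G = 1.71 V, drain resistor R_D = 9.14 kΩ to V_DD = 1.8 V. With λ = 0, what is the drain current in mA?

V_GS = V_G = 1.71 V, so V_ov = 1.71 − 1.33 = 0.38 V.
k_n = μ_nC_ox · (W/L) = 0.7696 mA/V².
Assume saturation: I_D = ½ k_n V_ov² = 0.5 × 0.7696 × 0.38² = 0.0556 mA, giving V_DS = V_DD − I_D R_D = 1.8 − 0.0556 × 9.14 = 1.29 V.
V_DS = 1.29 V ≥ V_ov = 0.38 V, confirming saturation.

I_D = 0.0556 mA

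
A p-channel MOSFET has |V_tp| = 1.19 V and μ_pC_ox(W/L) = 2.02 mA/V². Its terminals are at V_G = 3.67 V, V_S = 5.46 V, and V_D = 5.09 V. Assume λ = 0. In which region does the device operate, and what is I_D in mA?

V_SG = V_S − V_G = 5.46 − 3.67 = 1.79 V; V_SD = V_S − V_D = 5.46 − 5.09 = 0.37 V.
V_ov = V_SG − |V_tp| = 1.79 − 1.19 = 0.6 V.
Since V_SD = 0.37 V < V_ov = 0.6 V, the device is in the triode region.
I_D = k_p [V_ov · V_SD − ½ V_SD²] = 2.02 × [0.6 × 0.37 − 0.5 × 0.37²] = 0.31 mA.

Triode; I_D = 0.310 mA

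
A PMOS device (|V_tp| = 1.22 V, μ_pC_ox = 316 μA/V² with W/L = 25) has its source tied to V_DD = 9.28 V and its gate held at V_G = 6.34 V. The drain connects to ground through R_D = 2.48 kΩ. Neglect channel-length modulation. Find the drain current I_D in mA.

V_SG = V_DD − V_G = 9.28 − 6.34 = 2.94 V, so V_ov = 2.94 − 1.22 = 1.72 V.
k_p = μ_pC_ox · (W/L) = 7.9 mA/V².
Assume saturation: I_D = ½ k_p V_ov² = 0.5 × 7.9 × 1.72² = 11.7 mA, giving V_SD = V_DD − I_D R_D = 9.28 − 11.7 × 2.48 = -19.7 V.
But -19.7 V < V_ov = 1.72 V, so the device is actually in triode.
In triode I_D = k_p[V_ov V_SD − ½ V_SD²] and I_D = (V_DD − V_SD)/R_D. Equating: 9.8 V_SD² − 34.7 V_SD + 9.28 = 0, giving V_SD = 0.291 V (the root below V_ov).
I_D = (9.28 − 0.291) / 2.48 = 3.62 mA.

I_D = 3.62 mA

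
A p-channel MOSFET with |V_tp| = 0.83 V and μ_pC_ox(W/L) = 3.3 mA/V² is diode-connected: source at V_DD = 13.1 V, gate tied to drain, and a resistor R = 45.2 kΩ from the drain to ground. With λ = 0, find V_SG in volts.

With gate tied to drain, V_SG = V_SD ≥ V_SG − |V_tp|, so the device is in saturation.
KCL at the drain: ½ k_p (V_SG − |V_tp|)² = (V_DD − V_SG)/R.
Let x = V_SG − 0.83. Then 74.6 x² + x − 12.27 = 0, giving x = 0.399 V (positive root), so V_SG = 1.23 V.
I_D = (V_DD − V_SG)/R = (13.1 − 1.23) / 45.2 = 0.263 mA.

V_SG = 1.23 V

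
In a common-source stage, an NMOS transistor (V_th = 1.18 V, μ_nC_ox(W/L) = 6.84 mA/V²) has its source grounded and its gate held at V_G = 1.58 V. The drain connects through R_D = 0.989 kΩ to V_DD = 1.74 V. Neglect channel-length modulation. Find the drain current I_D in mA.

I_D = 0.547 mA

V_GS = V_G = 1.58 V, so V_ov = 1.58 − 1.18 = 0.4 V.
Assume saturation: I_D = ½ k_n V_ov² = 0.5 × 6.84 × 0.4² = 0.547 mA, giving V_DS = V_DD − I_D R_D = 1.74 − 0.547 × 0.989 = 1.2 V.
V_DS = 1.2 V ≥ V_ov = 0.4 V, confirming saturation.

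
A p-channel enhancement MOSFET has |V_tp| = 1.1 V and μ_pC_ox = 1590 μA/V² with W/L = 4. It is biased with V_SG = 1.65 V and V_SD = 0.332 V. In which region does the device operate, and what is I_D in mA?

k_p = μ_pC_ox · (W/L) = 6.36 mA/V².
V_ov = V_SG − |V_tp| = 1.65 − 1.1 = 0.55 V.
Since V_SD = 0.332 V < V_ov = 0.55 V, the device is in the triode region.
I_D = k_p [V_ov · V_SD − ½ V_SD²] = 6.36 × [0.55 × 0.332 − 0.5 × 0.332²] = 0.811 mA.

Triode; I_D = 0.811 mA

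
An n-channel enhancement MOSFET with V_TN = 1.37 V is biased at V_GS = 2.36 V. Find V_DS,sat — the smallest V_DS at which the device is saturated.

The boundary between triode and saturation is V_DS = V_GS − V_TN = V_ov.
V_ov = 2.36 − 1.37 = 0.99 V.

V_DS,sat = 0.990 V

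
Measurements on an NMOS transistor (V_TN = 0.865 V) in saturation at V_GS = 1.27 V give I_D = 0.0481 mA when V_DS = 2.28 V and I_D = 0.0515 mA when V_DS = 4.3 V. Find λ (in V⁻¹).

With V_GS fixed, I_D ∝ (1 + λ V_DS) in saturation, so I_D2/I_D1 = (1 + λ V_DS2)/(1 + λ V_DS1).
0.0515/0.0481 = 1.071 = (1 + 4.3 λ)/(1 + 2.28 λ).
Solving: λ (I_D1 V_DS2 − I_D2 V_DS1) = I_D2 − I_D1, so λ = (0.0515 − 0.0481) / (0.0481 × 4.3 − 0.0515 × 2.28) = 0.0034 / 0.0894 = 0.038 V⁻¹.

λ = 0.0380 V⁻¹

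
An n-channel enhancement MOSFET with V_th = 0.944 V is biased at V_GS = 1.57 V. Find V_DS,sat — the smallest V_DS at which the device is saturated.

The boundary between triode and saturation is V_DS = V_GS − V_th = V_ov.
V_ov = 1.57 − 0.944 = 0.626 V.

V_DS,sat = 0.626 V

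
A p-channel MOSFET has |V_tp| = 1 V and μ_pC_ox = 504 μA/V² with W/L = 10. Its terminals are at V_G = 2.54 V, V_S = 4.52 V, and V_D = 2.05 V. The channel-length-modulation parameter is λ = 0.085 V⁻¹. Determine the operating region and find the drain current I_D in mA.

Saturation; I_D = 2.93 mA

V_SG = V_S − V_G = 4.52 − 2.54 = 1.98 V; V_SD = V_S − V_D = 4.52 − 2.05 = 2.47 V.
k_p = μ_pC_ox · (W/L) = 5.04 mA/V².
V_ov = V_SG − |V_tp| = 1.98 − 1 = 0.98 V.
Since V_SD = 2.47 V ≥ V_ov = 0.98 V, the device is in saturation.
I_D = ½ k_p V_ov² (1 + λ V_SD) = 0.5 × 5.04 × 0.98² × (1 + 0.085 × 2.47) = 2.93 mA.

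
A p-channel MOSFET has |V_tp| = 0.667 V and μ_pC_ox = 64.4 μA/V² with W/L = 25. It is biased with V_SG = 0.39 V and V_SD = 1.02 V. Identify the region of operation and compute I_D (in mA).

Cutoff; I_D = 0 mA

V_SG = 0.39 V < |V_tp| = 0.667 V, so the transistor is in cutoff.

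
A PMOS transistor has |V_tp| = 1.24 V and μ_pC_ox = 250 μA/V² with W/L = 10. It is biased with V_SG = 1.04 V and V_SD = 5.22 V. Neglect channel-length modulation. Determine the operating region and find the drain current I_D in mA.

V_SG = 1.04 V < |V_tp| = 1.24 V, so the transistor is in cutoff.

Cutoff; I_D = 0 mA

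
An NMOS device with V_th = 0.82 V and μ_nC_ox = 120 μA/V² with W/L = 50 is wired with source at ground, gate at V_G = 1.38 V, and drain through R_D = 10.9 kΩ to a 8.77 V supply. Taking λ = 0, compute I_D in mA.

I_D = 0.775 mA

V_GS = V_G = 1.38 V, so V_ov = 1.38 − 0.82 = 0.56 V.
k_n = μ_nC_ox · (W/L) = 6 mA/V².
Assume saturation: I_D = ½ k_n V_ov² = 0.5 × 6 × 0.56² = 0.941 mA, giving V_DS = V_DD − I_D R_D = 8.77 − 0.941 × 10.9 = -1.48 V.
But -1.48 V < V_ov = 0.56 V, so the device is actually in triode.
In triode I_D = k_n[V_ov V_DS − ½ V_DS²] and I_D = (V_DD − V_DS)/R_D. Equating: 32.7 V_DS² − 37.62 V_DS + 8.77 = 0, giving V_DS = 0.325 V (the root below V_ov).
I_D = (8.77 − 0.325) / 10.9 = 0.775 mA.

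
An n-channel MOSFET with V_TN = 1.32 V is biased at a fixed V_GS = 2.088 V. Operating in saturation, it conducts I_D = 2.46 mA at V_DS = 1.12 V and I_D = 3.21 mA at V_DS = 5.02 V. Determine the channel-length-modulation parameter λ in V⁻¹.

λ = 0.0857 V⁻¹

With V_GS fixed, I_D ∝ (1 + λ V_DS) in saturation, so I_D2/I_D1 = (1 + λ V_DS2)/(1 + λ V_DS1).
3.21/2.46 = 1.305 = (1 + 5.02 λ)/(1 + 1.12 λ).
Solving: λ (I_D1 V_DS2 − I_D2 V_DS1) = I_D2 − I_D1, so λ = (3.21 − 2.46) / (2.46 × 5.02 − 3.21 × 1.12) = 0.75 / 8.75 = 0.0857 V⁻¹.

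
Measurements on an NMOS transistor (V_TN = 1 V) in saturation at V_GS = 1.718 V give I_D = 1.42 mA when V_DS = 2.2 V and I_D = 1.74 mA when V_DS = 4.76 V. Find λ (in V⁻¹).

With V_GS fixed, I_D ∝ (1 + λ V_DS) in saturation, so I_D2/I_D1 = (1 + λ V_DS2)/(1 + λ V_DS1).
1.74/1.42 = 1.225 = (1 + 4.76 λ)/(1 + 2.2 λ).
Solving: λ (I_D1 V_DS2 − I_D2 V_DS1) = I_D2 − I_D1, so λ = (1.74 − 1.42) / (1.42 × 4.76 − 1.74 × 2.2) = 0.32 / 2.93 = 0.109 V⁻¹.

λ = 0.109 V⁻¹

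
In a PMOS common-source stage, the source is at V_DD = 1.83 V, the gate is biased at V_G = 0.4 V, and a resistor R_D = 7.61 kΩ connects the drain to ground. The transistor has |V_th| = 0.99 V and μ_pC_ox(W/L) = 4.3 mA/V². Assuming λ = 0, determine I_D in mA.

I_D = 0.222 mA

V_SG = V_DD − V_G = 1.83 − 0.4 = 1.43 V, so V_ov = 1.43 − 0.99 = 0.44 V.
Assume saturation: I_D = ½ k_p V_ov² = 0.5 × 4.3 × 0.44² = 0.416 mA, giving V_SD = V_DD − I_D R_D = 1.83 − 0.416 × 7.61 = -1.34 V.
But -1.34 V < V_ov = 0.44 V, so the device is actually in triode.
In triode I_D = k_p[V_ov V_SD − ½ V_SD²] and I_D = (V_DD − V_SD)/R_D. Equating: 16.4 V_SD² − 15.4 V_SD + 1.83 = 0, giving V_SD = 0.14 V (the root below V_ov).
I_D = (1.83 − 0.14) / 7.61 = 0.222 mA.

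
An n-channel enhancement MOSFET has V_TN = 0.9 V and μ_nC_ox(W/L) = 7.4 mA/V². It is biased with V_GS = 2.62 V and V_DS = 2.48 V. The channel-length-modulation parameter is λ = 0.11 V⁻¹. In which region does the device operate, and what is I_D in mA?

V_ov = V_GS − V_TN = 2.62 − 0.9 = 1.72 V.
Since V_DS = 2.48 V ≥ V_ov = 1.72 V, the device is in saturation.
I_D = ½ k_n V_ov² (1 + λ V_DS) = 0.5 × 7.4 × 1.72² × (1 + 0.11 × 2.48) = 13.9 mA.

Saturation; I_D = 13.9 mA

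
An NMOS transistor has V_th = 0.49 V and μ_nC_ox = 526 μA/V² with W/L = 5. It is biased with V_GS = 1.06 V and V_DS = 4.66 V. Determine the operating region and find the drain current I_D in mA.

Saturation; I_D = 0.427 mA

k_n = μ_nC_ox · (W/L) = 2.63 mA/V².
V_ov = V_GS − V_th = 1.06 − 0.49 = 0.57 V.
Since V_DS = 4.66 V ≥ V_ov = 0.57 V, the device is in saturation.
I_D = ½ k_n V_ov² = 0.5 × 2.63 × 0.57² = 0.427 mA.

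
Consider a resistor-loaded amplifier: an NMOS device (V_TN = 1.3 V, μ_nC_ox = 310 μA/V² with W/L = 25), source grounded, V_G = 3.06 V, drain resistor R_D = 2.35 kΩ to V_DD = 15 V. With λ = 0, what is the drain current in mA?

I_D = 6.16 mA

V_GS = V_G = 3.06 V, so V_ov = 3.06 − 1.3 = 1.76 V.
k_n = μ_nC_ox · (W/L) = 7.75 mA/V².
Assume saturation: I_D = ½ k_n V_ov² = 0.5 × 7.75 × 1.76² = 12 mA, giving V_DS = V_DD − I_D R_D = 15 − 12 × 2.35 = -13.2 V.
But -13.2 V < V_ov = 1.76 V, so the device is actually in triode.
In triode I_D = k_n[V_ov V_DS − ½ V_DS²] and I_D = (V_DD − V_DS)/R_D. Equating: 9.11 V_DS² − 33.05 V_DS + 15 = 0, giving V_DS = 0.532 V (the root below V_ov).
I_D = (15 − 0.532) / 2.35 = 6.16 mA.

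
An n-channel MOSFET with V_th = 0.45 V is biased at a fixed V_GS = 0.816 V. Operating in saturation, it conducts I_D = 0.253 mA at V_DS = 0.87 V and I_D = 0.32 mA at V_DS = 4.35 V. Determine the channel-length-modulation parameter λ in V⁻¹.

λ = 0.0815 V⁻¹

With V_GS fixed, I_D ∝ (1 + λ V_DS) in saturation, so I_D2/I_D1 = (1 + λ V_DS2)/(1 + λ V_DS1).
0.32/0.253 = 1.265 = (1 + 4.35 λ)/(1 + 0.87 λ).
Solving: λ (I_D1 V_DS2 − I_D2 V_DS1) = I_D2 − I_D1, so λ = (0.32 − 0.253) / (0.253 × 4.35 − 0.32 × 0.87) = 0.067 / 0.822 = 0.0815 V⁻¹.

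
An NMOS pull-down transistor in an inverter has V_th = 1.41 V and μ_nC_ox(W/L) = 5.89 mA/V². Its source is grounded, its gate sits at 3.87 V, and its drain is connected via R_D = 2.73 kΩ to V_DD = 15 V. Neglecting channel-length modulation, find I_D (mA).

V_GS = V_G = 3.87 V, so V_ov = 3.87 − 1.41 = 2.46 V.
Assume saturation: I_D = ½ k_n V_ov² = 0.5 × 5.89 × 2.46² = 17.8 mA, giving V_DS = V_DD − I_D R_D = 15 − 17.8 × 2.73 = -33.7 V.
But -33.7 V < V_ov = 2.46 V, so the device is actually in triode.
In triode I_D = k_n[V_ov V_DS − ½ V_DS²] and I_D = (V_DD − V_DS)/R_D. Equating: 8.04 V_DS² − 40.56 V_DS + 15 = 0, giving V_DS = 0.402 V (the root below V_ov).
I_D = (15 − 0.402) / 2.73 = 5.35 mA.

I_D = 5.35 mA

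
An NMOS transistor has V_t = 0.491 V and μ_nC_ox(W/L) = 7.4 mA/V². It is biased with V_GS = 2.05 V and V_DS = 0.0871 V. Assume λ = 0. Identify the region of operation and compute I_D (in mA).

Triode; I_D = 0.977 mA

V_ov = V_GS − V_t = 2.05 − 0.491 = 1.56 V.
Since V_DS = 0.0871 V < V_ov = 1.56 V, the device is in the triode region.
I_D = k_n [V_ov · V_DS − ½ V_DS²] = 7.4 × [1.56 × 0.0871 − 0.5 × 0.0871²] = 0.977 mA.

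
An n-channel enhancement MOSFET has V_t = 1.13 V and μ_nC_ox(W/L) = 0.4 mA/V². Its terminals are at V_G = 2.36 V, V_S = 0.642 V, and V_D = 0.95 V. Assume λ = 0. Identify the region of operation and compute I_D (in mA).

Triode; I_D = 0.0535 mA

V_GS = V_G − V_S = 2.36 − 0.642 = 1.72 V; V_DS = V_D − V_S = 0.95 − 0.642 = 0.308 V.
V_ov = V_GS − V_t = 1.72 − 1.13 = 0.588 V.
Since V_DS = 0.308 V < V_ov = 0.588 V, the device is in the triode region.
I_D = k_n [V_ov · V_DS − ½ V_DS²] = 0.4 × [0.588 × 0.308 − 0.5 × 0.308²] = 0.0535 mA.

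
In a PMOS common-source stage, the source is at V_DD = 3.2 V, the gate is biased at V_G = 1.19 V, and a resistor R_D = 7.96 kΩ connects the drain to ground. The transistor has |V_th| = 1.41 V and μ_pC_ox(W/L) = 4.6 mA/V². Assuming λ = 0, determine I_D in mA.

I_D = 0.382 mA

V_SG = V_DD − V_G = 3.2 − 1.19 = 2.01 V, so V_ov = 2.01 − 1.41 = 0.6 V.
Assume saturation: I_D = ½ k_p V_ov² = 0.5 × 4.6 × 0.6² = 0.828 mA, giving V_SD = V_DD − I_D R_D = 3.2 − 0.828 × 7.96 = -3.39 V.
But -3.39 V < V_ov = 0.6 V, so the device is actually in triode.
In triode I_D = k_p[V_ov V_SD − ½ V_SD²] and I_D = (V_DD − V_SD)/R_D. Equating: 18.3 V_SD² − 22.97 V_SD + 3.2 = 0, giving V_SD = 0.16 V (the root below V_ov).
I_D = (3.2 − 0.16) / 7.96 = 0.382 mA.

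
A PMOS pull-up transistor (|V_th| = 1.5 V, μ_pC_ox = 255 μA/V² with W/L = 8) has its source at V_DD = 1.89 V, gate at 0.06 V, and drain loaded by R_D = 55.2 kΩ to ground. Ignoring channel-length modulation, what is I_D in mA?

I_D = 0.0333 mA

V_SG = V_DD − V_G = 1.89 − 0.06 = 1.83 V, so V_ov = 1.83 − 1.5 = 0.33 V.
k_p = μ_pC_ox · (W/L) = 2.04 mA/V².
Assume saturation: I_D = ½ k_p V_ov² = 0.5 × 2.04 × 0.33² = 0.111 mA, giving V_SD = V_DD − I_D R_D = 1.89 − 0.111 × 55.2 = -4.24 V.
But -4.24 V < V_ov = 0.33 V, so the device is actually in triode.
In triode I_D = k_p[V_ov V_SD − ½ V_SD²] and I_D = (V_DD − V_SD)/R_D. Equating: 56.3 V_SD² − 38.16 V_SD + 1.89 = 0, giving V_SD = 0.0538 V (the root below V_ov).
I_D = (1.89 − 0.0538) / 55.2 = 0.0333 mA.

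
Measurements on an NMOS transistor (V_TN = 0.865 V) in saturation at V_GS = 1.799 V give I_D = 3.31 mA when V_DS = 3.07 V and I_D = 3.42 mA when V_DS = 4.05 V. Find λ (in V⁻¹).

With V_GS fixed, I_D ∝ (1 + λ V_DS) in saturation, so I_D2/I_D1 = (1 + λ V_DS2)/(1 + λ V_DS1).
3.42/3.31 = 1.033 = (1 + 4.05 λ)/(1 + 3.07 λ).
Solving: λ (I_D1 V_DS2 − I_D2 V_DS1) = I_D2 − I_D1, so λ = (3.42 − 3.31) / (3.31 × 4.05 − 3.42 × 3.07) = 0.11 / 2.91 = 0.0379 V⁻¹.

λ = 0.0379 V⁻¹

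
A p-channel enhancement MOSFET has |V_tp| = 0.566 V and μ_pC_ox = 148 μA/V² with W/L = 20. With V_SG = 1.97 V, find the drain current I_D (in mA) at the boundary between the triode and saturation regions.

I_D = 2.92 mA

At the boundary V_SD = V_ov = V_SG − |V_tp| = 1.97 − 0.566 = 1.4 V.
k_p = μ_pC_ox · (W/L) = 2.96 mA/V².
I_D = ½ k_p V_ov² = 0.5 × 2.96 × 1.4² = 2.92 mA.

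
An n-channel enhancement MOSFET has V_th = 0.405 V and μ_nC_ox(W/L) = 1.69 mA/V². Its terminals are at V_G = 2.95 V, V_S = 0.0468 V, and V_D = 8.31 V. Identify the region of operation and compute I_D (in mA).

V_GS = V_G − V_S = 2.95 − 0.0468 = 2.9 V; V_DS = V_D − V_S = 8.31 − 0.0468 = 8.26 V.
V_ov = V_GS − V_th = 2.9 − 0.405 = 2.5 V.
Since V_DS = 8.26 V ≥ V_ov = 2.5 V, the device is in saturation.
I_D = ½ k_n V_ov² = 0.5 × 1.69 × 2.5² = 5.27 mA.

Saturation; I_D = 5.27 mA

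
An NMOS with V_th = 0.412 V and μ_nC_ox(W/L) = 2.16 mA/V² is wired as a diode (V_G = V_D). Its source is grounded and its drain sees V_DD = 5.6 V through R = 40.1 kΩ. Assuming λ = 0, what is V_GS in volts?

With gate tied to drain, V_GS = V_DS ≥ V_GS − V_th, so the device is in saturation.
KCL at the drain: ½ k_n (V_GS − V_th)² = (V_DD − V_GS)/R.
Let x = V_GS − 0.412. Then 43.3 x² + x − 5.188 = 0, giving x = 0.335 V (positive root), so V_GS = 0.747 V.
I_D = (V_DD − V_GS)/R = (5.6 − 0.747) / 40.1 = 0.121 mA.

V_GS = 0.747 V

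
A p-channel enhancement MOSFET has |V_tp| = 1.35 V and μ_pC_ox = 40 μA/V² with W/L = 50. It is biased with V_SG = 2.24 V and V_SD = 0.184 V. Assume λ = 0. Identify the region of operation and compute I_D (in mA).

Triode; I_D = 0.294 mA

k_p = μ_pC_ox · (W/L) = 2 mA/V².
V_ov = V_SG − |V_tp| = 2.24 − 1.35 = 0.89 V.
Since V_SD = 0.184 V < V_ov = 0.89 V, the device is in the triode region.
I_D = k_p [V_ov · V_SD − ½ V_SD²] = 2 × [0.89 × 0.184 − 0.5 × 0.184²] = 0.294 mA.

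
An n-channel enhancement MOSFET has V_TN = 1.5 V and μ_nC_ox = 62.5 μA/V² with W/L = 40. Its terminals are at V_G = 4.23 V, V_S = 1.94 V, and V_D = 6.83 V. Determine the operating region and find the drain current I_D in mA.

Saturation; I_D = 0.780 mA

V_GS = V_G − V_S = 4.23 − 1.94 = 2.29 V; V_DS = V_D − V_S = 6.83 − 1.94 = 4.89 V.
k_n = μ_nC_ox · (W/L) = 2.5 mA/V².
V_ov = V_GS − V_TN = 2.29 − 1.5 = 0.79 V.
Since V_DS = 4.89 V ≥ V_ov = 0.79 V, the device is in saturation.
I_D = ½ k_n V_ov² = 0.5 × 2.5 × 0.79² = 0.78 mA.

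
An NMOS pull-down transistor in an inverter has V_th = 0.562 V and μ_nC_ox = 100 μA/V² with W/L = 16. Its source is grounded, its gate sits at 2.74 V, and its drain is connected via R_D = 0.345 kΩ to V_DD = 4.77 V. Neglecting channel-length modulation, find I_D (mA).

V_GS = V_G = 2.74 V, so V_ov = 2.74 − 0.562 = 2.18 V.
k_n = μ_nC_ox · (W/L) = 1.6 mA/V².
Assume saturation: I_D = ½ k_n V_ov² = 0.5 × 1.6 × 2.18² = 3.79 mA, giving V_DS = V_DD − I_D R_D = 4.77 − 3.79 × 0.345 = 3.46 V.
V_DS = 3.46 V ≥ V_ov = 2.18 V, confirming saturation.

I_D = 3.79 mA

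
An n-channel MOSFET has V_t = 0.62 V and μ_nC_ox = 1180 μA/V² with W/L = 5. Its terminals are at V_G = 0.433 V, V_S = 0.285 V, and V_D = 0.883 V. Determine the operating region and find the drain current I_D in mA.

Cutoff; I_D = 0 mA

V_GS = V_G − V_S = 0.433 − 0.285 = 0.148 V; V_DS = V_D − V_S = 0.883 − 0.285 = 0.598 V.
V_GS = 0.148 V < V_t = 0.62 V, so the transistor is in cutoff.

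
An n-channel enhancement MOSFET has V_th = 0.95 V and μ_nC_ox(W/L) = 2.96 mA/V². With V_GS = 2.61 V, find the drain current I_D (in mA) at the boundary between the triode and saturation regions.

At the boundary V_DS = V_ov = V_GS − V_th = 2.61 − 0.95 = 1.66 V.
I_D = ½ k_n V_ov² = 0.5 × 2.96 × 1.66² = 4.08 mA.

I_D = 4.08 mA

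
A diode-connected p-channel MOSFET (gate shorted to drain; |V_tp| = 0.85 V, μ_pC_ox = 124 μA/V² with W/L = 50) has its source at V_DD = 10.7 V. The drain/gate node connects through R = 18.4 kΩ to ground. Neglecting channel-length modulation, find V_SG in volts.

With gate tied to drain, V_SG = V_SD ≥ V_SG − |V_tp|, so the device is in saturation.
k_p = μ_pC_ox · (W/L) = 6.2 mA/V².
KCL at the drain: ½ k_p (V_SG − |V_tp|)² = (V_DD − V_SG)/R.
Let x = V_SG − 0.85. Then 57 x² + x − 9.85 = 0, giving x = 0.407 V (positive root), so V_SG = 1.26 V.
I_D = (V_DD − V_SG)/R = (10.7 − 1.26) / 18.4 = 0.513 mA.

V_SG = 1.26 V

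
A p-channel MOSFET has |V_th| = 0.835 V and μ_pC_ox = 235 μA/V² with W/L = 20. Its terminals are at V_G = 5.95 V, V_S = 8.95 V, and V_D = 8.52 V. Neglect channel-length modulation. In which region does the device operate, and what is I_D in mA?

V_SG = V_S − V_G = 8.95 − 5.95 = 3 V; V_SD = V_S − V_D = 8.95 − 8.52 = 0.43 V.
k_p = μ_pC_ox · (W/L) = 4.7 mA/V².
V_ov = V_SG − |V_th| = 3 − 0.835 = 2.16 V.
Since V_SD = 0.43 V < V_ov = 2.16 V, the device is in the triode region.
I_D = k_p [V_ov · V_SD − ½ V_SD²] = 4.7 × [2.16 × 0.43 − 0.5 × 0.43²] = 3.94 mA.

Triode; I_D = 3.94 mA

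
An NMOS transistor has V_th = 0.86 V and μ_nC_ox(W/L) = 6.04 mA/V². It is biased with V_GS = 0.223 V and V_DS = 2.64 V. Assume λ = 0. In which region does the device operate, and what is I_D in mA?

V_GS = 0.223 V < V_th = 0.86 V, so the transistor is in cutoff.

Cutoff; I_D = 0 mA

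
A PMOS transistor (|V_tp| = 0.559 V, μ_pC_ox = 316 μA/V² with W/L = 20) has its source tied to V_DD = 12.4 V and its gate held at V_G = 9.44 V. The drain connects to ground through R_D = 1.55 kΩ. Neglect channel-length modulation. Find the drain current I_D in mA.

V_SG = V_DD − V_G = 12.4 − 9.44 = 2.96 V, so V_ov = 2.96 − 0.559 = 2.4 V.
k_p = μ_pC_ox · (W/L) = 6.32 mA/V².
Assume saturation: I_D = ½ k_p V_ov² = 0.5 × 6.32 × 2.4² = 18.2 mA, giving V_SD = V_DD − I_D R_D = 12.4 − 18.2 × 1.55 = -15.8 V.
But -15.8 V < V_ov = 2.4 V, so the device is actually in triode.
In triode I_D = k_p[V_ov V_SD − ½ V_SD²] and I_D = (V_DD − V_SD)/R_D. Equating: 4.9 V_SD² − 24.52 V_SD + 12.4 = 0, giving V_SD = 0.571 V (the root below V_ov).
I_D = (12.4 − 0.571) / 1.55 = 7.63 mA.

I_D = 7.63 mA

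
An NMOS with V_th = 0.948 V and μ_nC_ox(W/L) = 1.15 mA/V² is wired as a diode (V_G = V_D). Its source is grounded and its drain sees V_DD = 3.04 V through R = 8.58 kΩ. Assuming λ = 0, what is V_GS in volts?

V_GS = 1.51 V

With gate tied to drain, V_GS = V_DS ≥ V_GS − V_th, so the device is in saturation.
KCL at the drain: ½ k_n (V_GS − V_th)² = (V_DD − V_GS)/R.
Let x = V_GS − 0.948. Then 4.93 x² + x − 2.092 = 0, giving x = 0.558 V (positive root), so V_GS = 1.51 V.
I_D = (V_DD − V_GS)/R = (3.04 − 1.51) / 8.58 = 0.179 mA.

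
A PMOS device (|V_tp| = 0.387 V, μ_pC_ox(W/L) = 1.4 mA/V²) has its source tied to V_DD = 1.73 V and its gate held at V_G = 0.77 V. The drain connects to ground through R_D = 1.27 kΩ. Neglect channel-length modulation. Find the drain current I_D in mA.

V_SG = V_DD − V_G = 1.73 − 0.77 = 0.96 V, so V_ov = 0.96 − 0.387 = 0.573 V.
Assume saturation: I_D = ½ k_p V_ov² = 0.5 × 1.4 × 0.573² = 0.23 mA, giving V_SD = V_DD − I_D R_D = 1.73 − 0.23 × 1.27 = 1.44 V.
V_SD = 1.44 V ≥ V_ov = 0.573 V, confirming saturation.

I_D = 0.230 mA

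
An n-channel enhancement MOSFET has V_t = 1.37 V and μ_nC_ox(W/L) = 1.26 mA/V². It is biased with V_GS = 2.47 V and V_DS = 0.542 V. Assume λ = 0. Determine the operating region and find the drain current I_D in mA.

V_ov = V_GS − V_t = 2.47 − 1.37 = 1.1 V.
Since V_DS = 0.542 V < V_ov = 1.1 V, the device is in the triode region.
I_D = k_n [V_ov · V_DS − ½ V_DS²] = 1.26 × [1.1 × 0.542 − 0.5 × 0.542²] = 0.566 mA.

Triode; I_D = 0.566 mA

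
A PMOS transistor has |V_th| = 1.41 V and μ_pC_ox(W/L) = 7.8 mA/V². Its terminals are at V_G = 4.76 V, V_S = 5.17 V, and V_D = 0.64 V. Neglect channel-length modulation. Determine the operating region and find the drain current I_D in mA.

V_SG = V_S − V_G = 5.17 − 4.76 = 0.41 V; V_SD = V_S − V_D = 5.17 − 0.64 = 4.53 V.
V_SG = 0.41 V < |V_th| = 1.41 V, so the transistor is in cutoff.

Cutoff; I_D = 0 mA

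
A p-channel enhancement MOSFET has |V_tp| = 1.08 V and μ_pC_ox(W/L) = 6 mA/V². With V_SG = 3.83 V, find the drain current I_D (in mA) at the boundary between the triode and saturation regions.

I_D = 22.7 mA

At the boundary V_SD = V_ov = V_SG − |V_tp| = 3.83 − 1.08 = 2.75 V.
I_D = ½ k_p V_ov² = 0.5 × 6 × 2.75² = 22.7 mA.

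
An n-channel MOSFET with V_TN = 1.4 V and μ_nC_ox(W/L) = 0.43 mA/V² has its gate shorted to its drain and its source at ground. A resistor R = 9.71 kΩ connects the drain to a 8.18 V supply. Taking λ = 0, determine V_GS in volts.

With gate tied to drain, V_GS = V_DS ≥ V_GS − V_TN, so the device is in saturation.
KCL at the drain: ½ k_n (V_GS − V_TN)² = (V_DD − V_GS)/R.
Let x = V_GS − 1.4. Then 2.09 x² + x − 6.78 = 0, giving x = 1.58 V (positive root), so V_GS = 2.98 V.
I_D = (V_DD − V_GS)/R = (8.18 − 2.98) / 9.71 = 0.536 mA.

V_GS = 2.98 V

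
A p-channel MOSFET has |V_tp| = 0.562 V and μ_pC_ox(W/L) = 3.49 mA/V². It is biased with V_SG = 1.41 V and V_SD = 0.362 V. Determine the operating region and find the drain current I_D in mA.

V_ov = V_SG − |V_tp| = 1.41 − 0.562 = 0.848 V.
Since V_SD = 0.362 V < V_ov = 0.848 V, the device is in the triode region.
I_D = k_p [V_ov · V_SD − ½ V_SD²] = 3.49 × [0.848 × 0.362 − 0.5 × 0.362²] = 0.843 mA.

Triode; I_D = 0.843 mA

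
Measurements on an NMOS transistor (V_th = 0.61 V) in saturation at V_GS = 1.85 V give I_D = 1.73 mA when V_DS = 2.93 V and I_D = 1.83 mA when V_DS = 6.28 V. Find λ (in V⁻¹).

λ = 0.0182 V⁻¹

With V_GS fixed, I_D ∝ (1 + λ V_DS) in saturation, so I_D2/I_D1 = (1 + λ V_DS2)/(1 + λ V_DS1).
1.83/1.73 = 1.058 = (1 + 6.28 λ)/(1 + 2.93 λ).
Solving: λ (I_D1 V_DS2 − I_D2 V_DS1) = I_D2 − I_D1, so λ = (1.83 − 1.73) / (1.73 × 6.28 − 1.83 × 2.93) = 0.1 / 5.5 = 0.0182 V⁻¹.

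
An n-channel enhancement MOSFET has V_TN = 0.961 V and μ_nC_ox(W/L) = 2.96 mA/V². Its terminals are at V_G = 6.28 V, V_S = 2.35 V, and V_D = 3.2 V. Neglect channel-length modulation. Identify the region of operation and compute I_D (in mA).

Triode; I_D = 6.40 mA

V_GS = V_G − V_S = 6.28 − 2.35 = 3.93 V; V_DS = V_D − V_S = 3.2 − 2.35 = 0.85 V.
V_ov = V_GS − V_TN = 3.93 − 0.961 = 2.97 V.
Since V_DS = 0.85 V < V_ov = 2.97 V, the device is in the triode region.
I_D = k_n [V_ov · V_DS − ½ V_DS²] = 2.96 × [2.97 × 0.85 − 0.5 × 0.85²] = 6.4 mA.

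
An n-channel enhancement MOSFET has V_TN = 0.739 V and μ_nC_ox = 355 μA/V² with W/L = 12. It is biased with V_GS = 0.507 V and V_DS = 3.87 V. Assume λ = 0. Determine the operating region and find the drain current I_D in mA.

V_GS = 0.507 V < V_TN = 0.739 V, so the transistor is in cutoff.

Cutoff; I_D = 0 mA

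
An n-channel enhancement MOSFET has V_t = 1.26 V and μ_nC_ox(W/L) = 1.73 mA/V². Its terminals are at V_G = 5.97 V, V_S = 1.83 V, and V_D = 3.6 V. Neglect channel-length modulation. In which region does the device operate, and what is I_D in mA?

V_GS = V_G − V_S = 5.97 − 1.83 = 4.14 V; V_DS = V_D − V_S = 3.6 − 1.83 = 1.77 V.
V_ov = V_GS − V_t = 4.14 − 1.26 = 2.88 V.
Since V_DS = 1.77 V < V_ov = 2.88 V, the device is in the triode region.
I_D = k_n [V_ov · V_DS − ½ V_DS²] = 1.73 × [2.88 × 1.77 − 0.5 × 1.77²] = 6.11 mA.

Triode; I_D = 6.11 mA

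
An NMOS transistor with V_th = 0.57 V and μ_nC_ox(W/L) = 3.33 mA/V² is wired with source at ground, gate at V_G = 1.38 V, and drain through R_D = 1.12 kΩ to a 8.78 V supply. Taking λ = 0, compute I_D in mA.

V_GS = V_G = 1.38 V, so V_ov = 1.38 − 0.57 = 0.81 V.
Assume saturation: I_D = ½ k_n V_ov² = 0.5 × 3.33 × 0.81² = 1.09 mA, giving V_DS = V_DD − I_D R_D = 8.78 − 1.09 × 1.12 = 7.56 V.
V_DS = 7.56 V ≥ V_ov = 0.81 V, confirming saturation.

I_D = 1.09 mA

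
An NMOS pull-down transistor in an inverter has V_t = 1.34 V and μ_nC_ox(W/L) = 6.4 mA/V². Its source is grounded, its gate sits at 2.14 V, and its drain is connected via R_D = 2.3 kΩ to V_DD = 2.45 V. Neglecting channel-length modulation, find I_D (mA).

I_D = 0.970 mA

V_GS = V_G = 2.14 V, so V_ov = 2.14 − 1.34 = 0.8 V.
Assume saturation: I_D = ½ k_n V_ov² = 0.5 × 6.4 × 0.8² = 2.05 mA, giving V_DS = V_DD − I_D R_D = 2.45 − 2.05 × 2.3 = -2.26 V.
But -2.26 V < V_ov = 0.8 V, so the device is actually in triode.
In triode I_D = k_n[V_ov V_DS − ½ V_DS²] and I_D = (V_DD − V_DS)/R_D. Equating: 7.36 V_DS² − 12.78 V_DS + 2.45 = 0, giving V_DS = 0.22 V (the root below V_ov).
I_D = (2.45 − 0.22) / 2.3 = 0.97 mA.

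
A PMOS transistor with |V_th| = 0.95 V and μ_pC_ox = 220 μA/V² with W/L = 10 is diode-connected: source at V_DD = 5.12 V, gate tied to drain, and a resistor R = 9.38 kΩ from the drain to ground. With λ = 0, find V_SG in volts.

With gate tied to drain, V_SG = V_SD ≥ V_SG − |V_th|, so the device is in saturation.
k_p = μ_pC_ox · (W/L) = 2.2 mA/V².
KCL at the drain: ½ k_p (V_SG − |V_th|)² = (V_DD − V_SG)/R.
Let x = V_SG − 0.95. Then 10.3 x² + x − 4.17 = 0, giving x = 0.589 V (positive root), so V_SG = 1.54 V.
I_D = (V_DD − V_SG)/R = (5.12 − 1.54) / 9.38 = 0.382 mA.

V_SG = 1.54 V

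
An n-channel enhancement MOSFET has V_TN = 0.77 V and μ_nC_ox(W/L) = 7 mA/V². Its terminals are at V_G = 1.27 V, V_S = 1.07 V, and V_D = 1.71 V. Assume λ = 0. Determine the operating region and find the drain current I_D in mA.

V_GS = V_G − V_S = 1.27 − 1.07 = 0.2 V; V_DS = V_D − V_S = 1.71 − 1.07 = 0.64 V.
V_GS = 0.2 V < V_TN = 0.77 V, so the transistor is in cutoff.

Cutoff; I_D = 0 mA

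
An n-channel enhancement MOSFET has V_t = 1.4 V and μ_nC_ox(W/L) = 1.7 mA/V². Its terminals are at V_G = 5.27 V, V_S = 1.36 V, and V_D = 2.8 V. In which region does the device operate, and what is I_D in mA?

Triode; I_D = 4.38 mA

V_GS = V_G − V_S = 5.27 − 1.36 = 3.91 V; V_DS = V_D − V_S = 2.8 − 1.36 = 1.44 V.
V_ov = V_GS − V_t = 3.91 − 1.4 = 2.51 V.
Since V_DS = 1.44 V < V_ov = 2.51 V, the device is in the triode region.
I_D = k_n [V_ov · V_DS − ½ V_DS²] = 1.7 × [2.51 × 1.44 − 0.5 × 1.44²] = 4.38 mA.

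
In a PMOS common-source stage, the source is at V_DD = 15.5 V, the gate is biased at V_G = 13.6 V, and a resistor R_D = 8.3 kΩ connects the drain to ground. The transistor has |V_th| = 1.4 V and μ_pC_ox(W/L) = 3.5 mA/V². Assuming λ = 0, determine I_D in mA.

V_SG = V_DD − V_G = 15.5 − 13.6 = 1.9 V, so V_ov = 1.9 − 1.4 = 0.5 V.
Assume saturation: I_D = ½ k_p V_ov² = 0.5 × 3.5 × 0.5² = 0.438 mA, giving V_SD = V_DD − I_D R_D = 15.5 − 0.438 × 8.3 = 11.9 V.
V_SD = 11.9 V ≥ V_ov = 0.5 V, confirming saturation.

I_D = 0.438 mA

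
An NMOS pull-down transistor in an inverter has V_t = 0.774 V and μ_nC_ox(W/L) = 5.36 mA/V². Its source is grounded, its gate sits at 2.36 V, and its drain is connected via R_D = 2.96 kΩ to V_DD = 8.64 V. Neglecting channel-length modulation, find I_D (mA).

V_GS = V_G = 2.36 V, so V_ov = 2.36 − 0.774 = 1.59 V.
Assume saturation: I_D = ½ k_n V_ov² = 0.5 × 5.36 × 1.59² = 6.74 mA, giving V_DS = V_DD − I_D R_D = 8.64 − 6.74 × 2.96 = -11.3 V.
But -11.3 V < V_ov = 1.59 V, so the device is actually in triode.
In triode I_D = k_n[V_ov V_DS − ½ V_DS²] and I_D = (V_DD − V_DS)/R_D. Equating: 7.93 V_DS² − 26.16 V_DS + 8.64 = 0, giving V_DS = 0.372 V (the root below V_ov).
I_D = (8.64 − 0.372) / 2.96 = 2.79 mA.

I_D = 2.79 mA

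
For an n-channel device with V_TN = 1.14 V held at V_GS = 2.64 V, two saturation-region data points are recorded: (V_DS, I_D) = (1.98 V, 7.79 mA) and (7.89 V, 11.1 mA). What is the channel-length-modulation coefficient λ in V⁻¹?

With V_GS fixed, I_D ∝ (1 + λ V_DS) in saturation, so I_D2/I_D1 = (1 + λ V_DS2)/(1 + λ V_DS1).
11.1/7.79 = 1.425 = (1 + 7.89 λ)/(1 + 1.98 λ).
Solving: λ (I_D1 V_DS2 − I_D2 V_DS1) = I_D2 − I_D1, so λ = (11.1 − 7.79) / (7.79 × 7.89 − 11.1 × 1.98) = 3.31 / 39.5 = 0.0838 V⁻¹.

λ = 0.0838 V⁻¹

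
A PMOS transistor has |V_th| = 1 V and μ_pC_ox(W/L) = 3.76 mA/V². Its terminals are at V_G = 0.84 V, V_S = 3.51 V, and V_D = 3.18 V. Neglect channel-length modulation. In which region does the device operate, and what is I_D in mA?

V_SG = V_S − V_G = 3.51 − 0.84 = 2.67 V; V_SD = V_S − V_D = 3.51 − 3.18 = 0.33 V.
V_ov = V_SG − |V_th| = 2.67 − 1 = 1.67 V.
Since V_SD = 0.33 V < V_ov = 1.67 V, the device is in the triode region.
I_D = k_p [V_ov · V_SD − ½ V_SD²] = 3.76 × [1.67 × 0.33 − 0.5 × 0.33²] = 1.87 mA.

Triode; I_D = 1.87 mA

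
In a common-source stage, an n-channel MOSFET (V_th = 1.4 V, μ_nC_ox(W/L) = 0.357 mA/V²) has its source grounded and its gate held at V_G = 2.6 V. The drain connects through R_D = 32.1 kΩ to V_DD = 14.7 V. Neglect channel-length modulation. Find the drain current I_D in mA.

I_D = 0.257 mA

V_GS = V_G = 2.6 V, so V_ov = 2.6 − 1.4 = 1.2 V.
Assume saturation: I_D = ½ k_n V_ov² = 0.5 × 0.357 × 1.2² = 0.257 mA, giving V_DS = V_DD − I_D R_D = 14.7 − 0.257 × 32.1 = 6.45 V.
V_DS = 6.45 V ≥ V_ov = 1.2 V, confirming saturation.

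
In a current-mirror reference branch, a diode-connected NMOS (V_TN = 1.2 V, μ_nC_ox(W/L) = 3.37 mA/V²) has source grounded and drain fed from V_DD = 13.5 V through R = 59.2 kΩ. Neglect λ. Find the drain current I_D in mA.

With gate tied to drain, V_GS = V_DS ≥ V_GS − V_TN, so the device is in saturation.
KCL at the drain: ½ k_n (V_GS − V_TN)² = (V_DD − V_GS)/R.
Let x = V_GS − 1.2. Then 99.8 x² + x − 12.3 = 0, giving x = 0.346 V (positive root), so V_GS = 1.55 V.
I_D = (V_DD − V_GS)/R = (13.5 − 1.55) / 59.2 = 0.202 mA.

I_D = 0.202 mA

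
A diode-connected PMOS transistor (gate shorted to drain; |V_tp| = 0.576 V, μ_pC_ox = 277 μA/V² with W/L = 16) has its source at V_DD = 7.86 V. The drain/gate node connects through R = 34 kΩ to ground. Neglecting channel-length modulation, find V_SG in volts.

V_SG = 0.880 V

With gate tied to drain, V_SG = V_SD ≥ V_SG − |V_tp|, so the device is in saturation.
k_p = μ_pC_ox · (W/L) = 4.432 mA/V².
KCL at the drain: ½ k_p (V_SG − |V_tp|)² = (V_DD − V_SG)/R.
Let x = V_SG − 0.576. Then 75.3 x² + x − 7.284 = 0, giving x = 0.304 V (positive root), so V_SG = 0.88 V.
I_D = (V_DD − V_SG)/R = (7.86 − 0.88) / 34 = 0.205 mA.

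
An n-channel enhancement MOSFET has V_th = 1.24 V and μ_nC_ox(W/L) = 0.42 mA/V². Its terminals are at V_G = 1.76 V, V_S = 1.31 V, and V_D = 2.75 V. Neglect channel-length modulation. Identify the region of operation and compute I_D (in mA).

V_GS = V_G − V_S = 1.76 − 1.31 = 0.45 V; V_DS = V_D − V_S = 2.75 − 1.31 = 1.44 V.
V_GS = 0.45 V < V_th = 1.24 V, so the transistor is in cutoff.

Cutoff; I_D = 0 mA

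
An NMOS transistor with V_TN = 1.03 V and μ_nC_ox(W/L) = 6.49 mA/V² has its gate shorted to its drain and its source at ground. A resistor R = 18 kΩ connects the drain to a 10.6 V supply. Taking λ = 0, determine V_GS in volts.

V_GS = 1.43 V

With gate tied to drain, V_GS = V_DS ≥ V_GS − V_TN, so the device is in saturation.
KCL at the drain: ½ k_n (V_GS − V_TN)² = (V_DD − V_GS)/R.
Let x = V_GS − 1.03. Then 58.4 x² + x − 9.57 = 0, giving x = 0.396 V (positive root), so V_GS = 1.43 V.
I_D = (V_DD − V_GS)/R = (10.6 − 1.43) / 18 = 0.51 mA.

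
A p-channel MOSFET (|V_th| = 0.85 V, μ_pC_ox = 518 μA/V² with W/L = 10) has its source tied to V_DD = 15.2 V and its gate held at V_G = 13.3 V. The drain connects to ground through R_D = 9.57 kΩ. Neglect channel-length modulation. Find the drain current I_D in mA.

I_D = 1.55 mA

V_SG = V_DD − V_G = 15.2 − 13.3 = 1.9 V, so V_ov = 1.9 − 0.85 = 1.05 V.
k_p = μ_pC_ox · (W/L) = 5.18 mA/V².
Assume saturation: I_D = ½ k_p V_ov² = 0.5 × 5.18 × 1.05² = 2.86 mA, giving V_SD = V_DD − I_D R_D = 15.2 − 2.86 × 9.57 = -12.1 V.
But -12.1 V < V_ov = 1.05 V, so the device is actually in triode.
In triode I_D = k_p[V_ov V_SD − ½ V_SD²] and I_D = (V_DD − V_SD)/R_D. Equating: 24.8 V_SD² − 53.05 V_SD + 15.2 = 0, giving V_SD = 0.341 V (the root below V_ov).
I_D = (15.2 − 0.341) / 9.57 = 1.55 mA.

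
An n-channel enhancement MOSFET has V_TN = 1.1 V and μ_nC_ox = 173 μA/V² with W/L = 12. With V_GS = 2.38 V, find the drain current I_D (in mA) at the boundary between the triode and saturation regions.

At the boundary V_DS = V_ov = V_GS − V_TN = 2.38 − 1.1 = 1.28 V.
k_n = μ_nC_ox · (W/L) = 2.076 mA/V².
I_D = ½ k_n V_ov² = 0.5 × 2.076 × 1.28² = 1.7 mA.

I_D = 1.70 mA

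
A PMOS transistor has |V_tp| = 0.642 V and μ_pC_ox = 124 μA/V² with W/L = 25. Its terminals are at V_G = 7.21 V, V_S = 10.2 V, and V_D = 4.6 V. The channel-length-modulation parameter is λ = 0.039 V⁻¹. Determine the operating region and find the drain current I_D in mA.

Saturation; I_D = 10.4 mA

V_SG = V_S − V_G = 10.2 − 7.21 = 2.99 V; V_SD = V_S − V_D = 10.2 − 4.6 = 5.6 V.
k_p = μ_pC_ox · (W/L) = 3.1 mA/V².
V_ov = V_SG − |V_tp| = 2.99 − 0.642 = 2.35 V.
Since V_SD = 5.6 V ≥ V_ov = 2.35 V, the device is in saturation.
I_D = ½ k_p V_ov² (1 + λ V_SD) = 0.5 × 3.1 × 2.35² × (1 + 0.039 × 5.6) = 10.4 mA.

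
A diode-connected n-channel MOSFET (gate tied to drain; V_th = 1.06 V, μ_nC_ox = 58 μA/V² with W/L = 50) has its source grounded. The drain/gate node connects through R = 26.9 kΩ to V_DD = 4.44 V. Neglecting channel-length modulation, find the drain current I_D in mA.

With gate tied to drain, V_GS = V_DS ≥ V_GS − V_th, so the device is in saturation.
k_n = μ_nC_ox · (W/L) = 2.9 mA/V².
KCL at the drain: ½ k_n (V_GS − V_th)² = (V_DD − V_GS)/R.
Let x = V_GS − 1.06. Then 39 x² + x − 3.38 = 0, giving x = 0.282 V (positive root), so V_GS = 1.34 V.
I_D = (V_DD − V_GS)/R = (4.44 − 1.34) / 26.9 = 0.115 mA.

I_D = 0.115 mA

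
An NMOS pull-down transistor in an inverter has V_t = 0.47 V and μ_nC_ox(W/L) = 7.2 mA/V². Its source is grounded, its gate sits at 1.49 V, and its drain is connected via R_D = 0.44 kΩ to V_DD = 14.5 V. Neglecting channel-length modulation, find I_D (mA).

V_GS = V_G = 1.49 V, so V_ov = 1.49 − 0.47 = 1.02 V.
Assume saturation: I_D = ½ k_n V_ov² = 0.5 × 7.2 × 1.02² = 3.75 mA, giving V_DS = V_DD − I_D R_D = 14.5 − 3.75 × 0.44 = 12.9 V.
V_DS = 12.9 V ≥ V_ov = 1.02 V, confirming saturation.

I_D = 3.75 mA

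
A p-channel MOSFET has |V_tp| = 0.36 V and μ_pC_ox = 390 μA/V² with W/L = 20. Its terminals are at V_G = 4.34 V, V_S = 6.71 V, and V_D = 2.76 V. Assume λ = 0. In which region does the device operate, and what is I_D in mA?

V_SG = V_S − V_G = 6.71 − 4.34 = 2.37 V; V_SD = V_S − V_D = 6.71 − 2.76 = 3.95 V.
k_p = μ_pC_ox · (W/L) = 7.8 mA/V².
V_ov = V_SG − |V_tp| = 2.37 − 0.36 = 2.01 V.
Since V_SD = 3.95 V ≥ V_ov = 2.01 V, the device is in saturation.
I_D = ½ k_p V_ov² = 0.5 × 7.8 × 2.01² = 15.8 mA.

Saturation; I_D = 15.8 mA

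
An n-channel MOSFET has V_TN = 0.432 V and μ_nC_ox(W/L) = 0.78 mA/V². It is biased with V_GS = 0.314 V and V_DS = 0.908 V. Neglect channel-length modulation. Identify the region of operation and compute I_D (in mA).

Cutoff; I_D = 0 mA

V_GS = 0.314 V < V_TN = 0.432 V, so the transistor is in cutoff.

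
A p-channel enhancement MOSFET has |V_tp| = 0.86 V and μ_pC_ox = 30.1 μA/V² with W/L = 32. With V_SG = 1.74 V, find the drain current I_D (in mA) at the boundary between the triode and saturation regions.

At the boundary V_SD = V_ov = V_SG − |V_tp| = 1.74 − 0.86 = 0.88 V.
k_p = μ_pC_ox · (W/L) = 0.9632 mA/V².
I_D = ½ k_p V_ov² = 0.5 × 0.9632 × 0.88² = 0.373 mA.

I_D = 0.373 mA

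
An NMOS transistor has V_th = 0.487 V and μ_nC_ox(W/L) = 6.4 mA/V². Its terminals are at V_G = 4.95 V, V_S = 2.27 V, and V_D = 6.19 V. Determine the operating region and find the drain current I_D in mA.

V_GS = V_G − V_S = 4.95 − 2.27 = 2.68 V; V_DS = V_D − V_S = 6.19 − 2.27 = 3.92 V.
V_ov = V_GS − V_th = 2.68 − 0.487 = 2.19 V.
Since V_DS = 3.92 V ≥ V_ov = 2.19 V, the device is in saturation.
I_D = ½ k_n V_ov² = 0.5 × 6.4 × 2.19² = 15.4 mA.

Saturation; I_D = 15.4 mA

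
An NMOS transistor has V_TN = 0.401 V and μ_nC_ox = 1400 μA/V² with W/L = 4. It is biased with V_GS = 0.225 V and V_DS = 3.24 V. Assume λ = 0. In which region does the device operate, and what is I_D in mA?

V_GS = 0.225 V < V_TN = 0.401 V, so the transistor is in cutoff.

Cutoff; I_D = 0 mA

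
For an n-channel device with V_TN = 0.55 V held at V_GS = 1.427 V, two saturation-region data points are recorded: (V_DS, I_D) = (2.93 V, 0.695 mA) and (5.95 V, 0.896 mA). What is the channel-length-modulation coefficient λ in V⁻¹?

With V_GS fixed, I_D ∝ (1 + λ V_DS) in saturation, so I_D2/I_D1 = (1 + λ V_DS2)/(1 + λ V_DS1).
0.896/0.695 = 1.289 = (1 + 5.95 λ)/(1 + 2.93 λ).
Solving: λ (I_D1 V_DS2 − I_D2 V_DS1) = I_D2 − I_D1, so λ = (0.896 − 0.695) / (0.695 × 5.95 − 0.896 × 2.93) = 0.201 / 1.51 = 0.133 V⁻¹.

λ = 0.133 V⁻¹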